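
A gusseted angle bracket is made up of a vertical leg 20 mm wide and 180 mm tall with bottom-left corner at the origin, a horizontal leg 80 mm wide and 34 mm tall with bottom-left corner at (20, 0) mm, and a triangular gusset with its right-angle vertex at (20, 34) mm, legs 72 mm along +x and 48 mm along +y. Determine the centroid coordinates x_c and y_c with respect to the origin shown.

x_c = 34.20 mm, y_c = 56.74 mm

vertical leg: A = 20 × 180 = 3600.00, centroid at (10.00, 90.00).
horizontal leg: A = 80 × 34 = 2720.00, centroid at (60.00, 17.00).
gusset: A = ½·72·48 = 1728.00, centroid at (44.00, 50.00).
ΣA = 8048.00 mm², ΣAx_c = 275232.00 mm³, ΣAy_c = 456640.00 mm³.
x_c = 275232.00/8048.00 = 34.20 mm; y_c = 456640.00/8048.00 = 56.74 mm.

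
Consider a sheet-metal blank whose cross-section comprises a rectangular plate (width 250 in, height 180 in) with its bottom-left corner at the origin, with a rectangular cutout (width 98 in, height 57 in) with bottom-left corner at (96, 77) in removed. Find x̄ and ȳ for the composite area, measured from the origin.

plate: A = 250 × 180 = 45000.00, centroid at (125.00, 90.00).
hole: A = −(98 × 57) = -5586.00, centroid at (145.00, 105.50).
ΣA = 39414.00 in², ΣAx̄ = 4815030.00 in³, ΣAȳ = 3460677.00 in³.
x̄ = 4815030.00/39414.00 = 122.17 in; ȳ = 3460677.00/39414.00 = 87.80 in.

x̄ = 122.17 in, ȳ = 87.80 in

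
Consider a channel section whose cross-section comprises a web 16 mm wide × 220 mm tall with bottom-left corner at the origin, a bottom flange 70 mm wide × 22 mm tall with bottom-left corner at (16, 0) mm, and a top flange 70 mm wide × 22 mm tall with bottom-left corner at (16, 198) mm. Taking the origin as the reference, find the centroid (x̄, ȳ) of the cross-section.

web: A = 16 × 220 = 3520.00, centroid at (8.00, 110.00).
bottom flange: A = 70 × 22 = 1540.00, centroid at (51.00, 11.00).
top flange: A = 70 × 22 = 1540.00, centroid at (51.00, 209.00).
ΣA = 6600.00 mm²
ΣAx̄ = (3520.00)(8.00) + (1540.00)(51.00) + (1540.00)(51.00) = 185240.00 mm³
ΣAȳ = (3520.00)(110.00) + (1540.00)(11.00) + (1540.00)(209.00) = 726000.00 mm³
x̄ = 185240.00 / 6600.00 = 28.07 mm
ȳ = 726000.00 / 6600.00 = 110.00 mm

x̄ = 28.07 mm, ȳ = 110.00 mm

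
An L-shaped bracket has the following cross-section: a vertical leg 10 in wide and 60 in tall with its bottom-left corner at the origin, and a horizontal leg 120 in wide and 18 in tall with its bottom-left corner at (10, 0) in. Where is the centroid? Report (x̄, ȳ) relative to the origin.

x̄ = 55.87 in, ȳ = 13.57 in

vertical leg: A = 10 × 60 = 600.00, centroid at (5.00, 30.00).
horizontal leg: A = 120 × 18 = 2160.00, centroid at (70.00, 9.00).
ΣA = 2760.00 in², ΣAx̄ = 154200.00 in³, ΣAȳ = 37440.00 in³.
x̄ = 154200.00/2760.00 = 55.87 in; ȳ = 37440.00/2760.00 = 13.57 in.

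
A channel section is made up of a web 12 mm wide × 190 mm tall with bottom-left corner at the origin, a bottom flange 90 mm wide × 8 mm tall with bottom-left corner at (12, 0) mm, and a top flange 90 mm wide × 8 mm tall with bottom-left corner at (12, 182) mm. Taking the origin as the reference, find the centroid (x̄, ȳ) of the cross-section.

web: A = 12 × 190 = 2280.00, centroid at (6.00, 95.00).
bottom flange: A = 90 × 8 = 720.00, centroid at (57.00, 4.00).
top flange: A = 90 × 8 = 720.00, centroid at (57.00, 186.00).
ΣA = 3720.00 mm², ΣAx̄ = 95760.00 mm³, ΣAȳ = 353400.00 mm³.
x̄ = 95760.00/3720.00 = 25.74 mm; ȳ = 353400.00/3720.00 = 95.00 mm.

x̄ = 25.74 mm, ȳ = 95.00 mm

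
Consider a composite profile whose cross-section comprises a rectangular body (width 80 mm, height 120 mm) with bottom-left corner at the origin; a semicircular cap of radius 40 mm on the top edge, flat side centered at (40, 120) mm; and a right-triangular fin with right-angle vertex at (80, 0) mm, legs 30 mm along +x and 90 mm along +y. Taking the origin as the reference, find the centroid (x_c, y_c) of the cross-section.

x_c = 45.01 mm, y_c = 71.36 mm

rectangular body: A = 80 × 120 = 9600.00, centroid at (40.00, 60.00).
semicircular top: A = ½π·40² = 2513.27, centroid at (40.00, 136.98).
triangular fin: A = ½·30·90 = 1350.00, centroid at (90.00, 30.00).
ΣA = 13463.27 mm², ΣAx_c = 606030.96 mm³, ΣAy_c = 960759.56 mm³.
x_c = 606030.96/13463.27 = 45.01 mm; y_c = 960759.56/13463.27 = 71.36 mm.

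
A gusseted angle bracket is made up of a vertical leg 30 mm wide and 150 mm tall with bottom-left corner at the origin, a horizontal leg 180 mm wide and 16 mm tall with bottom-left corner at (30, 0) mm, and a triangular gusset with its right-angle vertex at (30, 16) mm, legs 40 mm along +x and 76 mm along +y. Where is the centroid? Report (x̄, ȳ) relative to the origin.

vertical leg: A = 30 × 150 = 4500.00, centroid at (15.00, 75.00).
horizontal leg: A = 180 × 16 = 2880.00, centroid at (120.00, 8.00).
gusset: A = ½·40·76 = 1520.00, centroid at (43.33, 41.33).
ΣA = 8900.00 mm², ΣAx̄ = 478966.67 mm³, ΣAȳ = 423366.67 mm³.
x̄ = 478966.67/8900.00 = 53.82 mm; ȳ = 423366.67/8900.00 = 47.57 mm.

x̄ = 53.82 mm, ȳ = 47.57 mm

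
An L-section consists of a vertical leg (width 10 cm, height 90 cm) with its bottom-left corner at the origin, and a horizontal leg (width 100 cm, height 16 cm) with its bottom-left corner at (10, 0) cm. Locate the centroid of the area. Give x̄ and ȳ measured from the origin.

vertical leg: A = 10 × 90 = 900.00, centroid at (5.00, 45.00).
horizontal leg: A = 100 × 16 = 1600.00, centroid at (60.00, 8.00).
ΣA = 2500.00 cm²
ΣAx̄ = (900.00)(5.00) + (1600.00)(60.00) = 100500.00 cm³
ΣAȳ = (900.00)(45.00) + (1600.00)(8.00) = 53300.00 cm³
x̄ = 100500.00 / 2500.00 = 40.20 cm
ȳ = 53300.00 / 2500.00 = 21.32 cm

x̄ = 40.20 cm, ȳ = 21.32 cm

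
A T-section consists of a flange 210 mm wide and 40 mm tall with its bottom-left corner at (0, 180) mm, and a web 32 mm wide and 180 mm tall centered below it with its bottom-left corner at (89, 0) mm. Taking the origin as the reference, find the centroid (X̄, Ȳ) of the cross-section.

Part | A | x̄ᵢ | ȳᵢ | A·x̄ᵢ | A·ȳᵢ
web | 5760.00 | 105.00 | 90.00 | 604800.00 | 518400.00
flange | 8400.00 | 105.00 | 200.00 | 882000.00 | 1680000.00
Σ | 14160.00 |  |  | 1486800.00 | 2198400.00
X̄ = 1486800.00 / 14160.00 = 105.00 mm
Ȳ = 2198400.00 / 14160.00 = 155.25 mm

X̄ = 105.00 mm, Ȳ = 155.25 mm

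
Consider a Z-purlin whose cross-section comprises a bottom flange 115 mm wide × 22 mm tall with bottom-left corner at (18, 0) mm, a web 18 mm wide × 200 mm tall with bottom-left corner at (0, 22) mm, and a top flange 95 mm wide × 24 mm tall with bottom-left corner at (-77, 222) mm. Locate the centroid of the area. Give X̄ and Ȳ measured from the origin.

X̄ = 18.57 mm, Ȳ = 118.97 mm

bottom flange: A = 115 × 22 = 2530.00, centroid at (75.50, 11.00).
web: A = 18 × 200 = 3600.00, centroid at (9.00, 122.00).
top flange: A = 95 × 24 = 2280.00, centroid at (-29.50, 234.00).
ΣA = 8410.00 mm²
ΣAX̄ = (2530.00)(75.50) + (3600.00)(9.00) + (2280.00)(-29.50) = 156155.00 mm³
ΣAȲ = (2530.00)(11.00) + (3600.00)(122.00) + (2280.00)(234.00) = 1000550.00 mm³
X̄ = 156155.00 / 8410.00 = 18.57 mm
Ȳ = 1000550.00 / 8410.00 = 118.97 mm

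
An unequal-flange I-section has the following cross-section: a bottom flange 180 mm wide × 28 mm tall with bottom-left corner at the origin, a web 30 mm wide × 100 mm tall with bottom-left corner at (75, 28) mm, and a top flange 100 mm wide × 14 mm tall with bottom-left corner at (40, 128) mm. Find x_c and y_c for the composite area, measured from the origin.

Part | A | x̄ᵢ | ȳᵢ | A·x̄ᵢ | A·ȳᵢ
bottom flange | 5040.00 | 90.00 | 14.00 | 453600.00 | 70560.00
web | 3000.00 | 90.00 | 78.00 | 270000.00 | 234000.00
top flange | 1400.00 | 90.00 | 135.00 | 126000.00 | 189000.00
Σ | 9440.00 |  |  | 849600.00 | 493560.00
x_c = 849600.00 / 9440.00 = 90.00 mm
y_c = 493560.00 / 9440.00 = 52.28 mm

x_c = 90.00 mm, y_c = 52.28 mm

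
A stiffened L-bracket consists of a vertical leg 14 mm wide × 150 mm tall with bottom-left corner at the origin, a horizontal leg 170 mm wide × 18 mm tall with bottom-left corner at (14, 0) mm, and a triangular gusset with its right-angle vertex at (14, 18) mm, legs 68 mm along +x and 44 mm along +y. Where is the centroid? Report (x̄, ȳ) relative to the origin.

x̄ = 55.96 mm, ȳ = 35.14 mm

vertical leg: A = 14 × 150 = 2100.00, centroid at (7.00, 75.00).
horizontal leg: A = 170 × 18 = 3060.00, centroid at (99.00, 9.00).
gusset: A = ½·68·44 = 1496.00, centroid at (36.67, 32.67).
ΣA = 6656.00 mm²
ΣAx̄ = (2100.00)(7.00) + (3060.00)(99.00) + (1496.00)(36.67) = 372493.33 mm³
ΣAȳ = (2100.00)(75.00) + (3060.00)(9.00) + (1496.00)(32.67) = 233909.33 mm³
x̄ = 372493.33 / 6656.00 = 55.96 mm
ȳ = 233909.33 / 6656.00 = 35.14 mm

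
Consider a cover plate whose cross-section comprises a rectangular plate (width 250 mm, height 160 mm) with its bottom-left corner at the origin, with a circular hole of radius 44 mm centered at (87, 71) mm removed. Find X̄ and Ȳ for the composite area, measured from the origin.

X̄ = 131.81 mm, Ȳ = 81.61 mm

plate: A = 250 × 160 = 40000.00, centroid at (125.00, 80.00).
hole: A = −π·44² = -6082.12, centroid at (87.00, 71.00).
ΣA = 33917.88 mm², ΣAX̄ = 4470855.27 mm³, ΣAȲ = 2768169.24 mm³.
X̄ = 4470855.27/33917.88 = 131.81 mm; Ȳ = 2768169.24/33917.88 = 81.61 mm.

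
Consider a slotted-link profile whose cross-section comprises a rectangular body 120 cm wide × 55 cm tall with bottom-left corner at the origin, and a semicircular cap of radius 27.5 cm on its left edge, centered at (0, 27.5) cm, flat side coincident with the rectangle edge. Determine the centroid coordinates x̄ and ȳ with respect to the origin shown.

x̄ = 49.07 cm, ȳ = 27.50 cm

rectangular body: A = 120 × 55 = 6600.00, centroid at (60.00, 27.50).
semicircular end: A = ½π·27.5² = 1187.91, centroid at (-11.67, 27.50).
ΣA = 7787.91 cm², ΣAx̄ = 382135.42 cm³, ΣAȳ = 214167.65 cm³.
x̄ = 382135.42/7787.91 = 49.07 cm; ȳ = 214167.65/7787.91 = 27.50 cm.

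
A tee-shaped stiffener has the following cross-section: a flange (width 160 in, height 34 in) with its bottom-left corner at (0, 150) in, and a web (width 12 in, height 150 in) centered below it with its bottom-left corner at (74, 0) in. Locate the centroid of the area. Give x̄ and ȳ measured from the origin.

x̄ = 80.00 in, ȳ = 144.13 in

Part | A | x̄ᵢ | ȳᵢ | A·x̄ᵢ | A·ȳᵢ
web | 1800.00 | 80.00 | 75.00 | 144000.00 | 135000.00
flange | 5440.00 | 80.00 | 167.00 | 435200.00 | 908480.00
Σ | 7240.00 |  |  | 579200.00 | 1043480.00
x̄ = 579200.00 / 7240.00 = 80.00 in
ȳ = 1043480.00 / 7240.00 = 144.13 in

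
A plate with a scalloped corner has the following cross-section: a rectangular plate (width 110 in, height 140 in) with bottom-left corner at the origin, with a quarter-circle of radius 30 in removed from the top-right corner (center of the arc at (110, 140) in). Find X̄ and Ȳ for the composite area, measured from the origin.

X̄ = 52.97 in, Ȳ = 67.24 in

plate: A = 110 × 140 = 15400.00, centroid at (55.00, 70.00).
removed quarter-circle: A = −¼π·30² = -706.86, centroid at (97.27, 127.27).
ΣA = 14693.14 in², ΣAX̄ = 778245.58 in³, ΣAȲ = 988039.83 in³.
X̄ = 778245.58/14693.14 = 52.97 in; Ȳ = 988039.83/14693.14 = 67.24 in.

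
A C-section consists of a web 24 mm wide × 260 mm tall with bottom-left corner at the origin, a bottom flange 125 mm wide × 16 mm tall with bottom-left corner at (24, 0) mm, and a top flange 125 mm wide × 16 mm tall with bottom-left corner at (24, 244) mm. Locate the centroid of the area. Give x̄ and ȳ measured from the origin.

web: A = 24 × 260 = 6240.00, centroid at (12.00, 130.00).
bottom flange: A = 125 × 16 = 2000.00, centroid at (86.50, 8.00).
top flange: A = 125 × 16 = 2000.00, centroid at (86.50, 252.00).
ΣA = 10240.00 mm²
ΣAx̄ = (6240.00)(12.00) + (2000.00)(86.50) + (2000.00)(86.50) = 420880.00 mm³
ΣAȳ = (6240.00)(130.00) + (2000.00)(8.00) + (2000.00)(252.00) = 1331200.00 mm³
x̄ = 420880.00 / 10240.00 = 41.10 mm
ȳ = 1331200.00 / 10240.00 = 130.00 mm

x̄ = 41.10 mm, ȳ = 130.00 mm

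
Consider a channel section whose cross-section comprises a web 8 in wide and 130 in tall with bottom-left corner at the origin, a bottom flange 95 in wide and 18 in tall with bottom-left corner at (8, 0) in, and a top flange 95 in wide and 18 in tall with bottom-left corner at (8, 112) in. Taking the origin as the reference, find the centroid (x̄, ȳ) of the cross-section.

x̄ = 43.49 in, ȳ = 65.00 in

web: A = 8 × 130 = 1040.00, centroid at (4.00, 65.00).
bottom flange: A = 95 × 18 = 1710.00, centroid at (55.50, 9.00).
top flange: A = 95 × 18 = 1710.00, centroid at (55.50, 121.00).
ΣA = 4460.00 in², ΣAx̄ = 193970.00 in³, ΣAȳ = 289900.00 in³.
x̄ = 193970.00/4460.00 = 43.49 in; ȳ = 289900.00/4460.00 = 65.00 in.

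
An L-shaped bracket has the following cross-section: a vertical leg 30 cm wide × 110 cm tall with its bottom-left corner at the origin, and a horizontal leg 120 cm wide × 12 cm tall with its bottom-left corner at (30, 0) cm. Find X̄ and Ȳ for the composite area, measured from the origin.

X̄ = 37.78 cm, Ȳ = 40.11 cm

vertical leg: A = 30 × 110 = 3300.00, centroid at (15.00, 55.00).
horizontal leg: A = 120 × 12 = 1440.00, centroid at (90.00, 6.00).
ΣA = 4740.00 cm²
ΣAX̄ = (3300.00)(15.00) + (1440.00)(90.00) = 179100.00 cm³
ΣAȲ = (3300.00)(55.00) + (1440.00)(6.00) = 190140.00 cm³
X̄ = 179100.00 / 4740.00 = 37.78 cm
Ȳ = 190140.00 / 4740.00 = 40.11 cm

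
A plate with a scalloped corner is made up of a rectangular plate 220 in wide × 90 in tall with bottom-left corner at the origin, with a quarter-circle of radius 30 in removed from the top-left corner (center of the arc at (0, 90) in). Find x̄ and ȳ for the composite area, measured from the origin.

plate: A = 220 × 90 = 19800.00, centroid at (110.00, 45.00).
removed quarter-circle: A = −¼π·30² = -706.86, centroid at (12.73, 77.27).
ΣA = 19093.14 in², ΣAx̄ = 2169000.00 in³, ΣAȳ = 836382.75 in³.
x̄ = 2169000.00/19093.14 = 113.60 in; ȳ = 836382.75/19093.14 = 43.81 in.

x̄ = 113.60 in, ȳ = 43.81 in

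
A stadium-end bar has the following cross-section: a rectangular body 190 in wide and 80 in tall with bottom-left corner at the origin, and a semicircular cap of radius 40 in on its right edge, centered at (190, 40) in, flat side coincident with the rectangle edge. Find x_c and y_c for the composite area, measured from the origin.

x_c = 110.89 in, y_c = 40.00 in

Part | A | x̄ᵢ | ȳᵢ | A·x̄ᵢ | A·ȳᵢ
rectangular body | 15200.00 | 95.00 | 40.00 | 1444000.00 | 608000.00
semicircular end | 2513.27 | 206.98 | 40.00 | 520188.75 | 100530.96
Σ | 17713.27 |  |  | 1964188.75 | 708530.96
x_c = 1964188.75 / 17713.27 = 110.89 in
y_c = 708530.96 / 17713.27 = 40.00 in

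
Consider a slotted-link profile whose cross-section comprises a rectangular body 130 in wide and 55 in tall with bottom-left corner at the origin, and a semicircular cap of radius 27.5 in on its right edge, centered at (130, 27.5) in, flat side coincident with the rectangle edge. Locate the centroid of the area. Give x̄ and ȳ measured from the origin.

rectangular body: A = 130 × 55 = 7150.00, centroid at (65.00, 27.50).
semicircular end: A = ½π·27.5² = 1187.91, centroid at (141.67, 27.50).
ΣA = 8337.91 in², ΣAx̄ = 633043.50 in³, ΣAȳ = 229292.65 in³.
x̄ = 633043.50/8337.91 = 75.92 in; ȳ = 229292.65/8337.91 = 27.50 in.

x̄ = 75.92 in, ȳ = 27.50 in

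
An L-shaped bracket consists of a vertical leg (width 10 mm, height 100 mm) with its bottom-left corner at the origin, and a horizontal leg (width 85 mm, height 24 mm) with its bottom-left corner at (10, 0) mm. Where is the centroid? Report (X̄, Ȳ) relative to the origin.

Part | A | x̄ᵢ | ȳᵢ | A·x̄ᵢ | A·ȳᵢ
vertical leg | 1000.00 | 5.00 | 50.00 | 5000.00 | 50000.00
horizontal leg | 2040.00 | 52.50 | 12.00 | 107100.00 | 24480.00
Σ | 3040.00 |  |  | 112100.00 | 74480.00
X̄ = 112100.00 / 3040.00 = 36.88 mm
Ȳ = 74480.00 / 3040.00 = 24.50 mm

X̄ = 36.88 mm, Ȳ = 24.50 mm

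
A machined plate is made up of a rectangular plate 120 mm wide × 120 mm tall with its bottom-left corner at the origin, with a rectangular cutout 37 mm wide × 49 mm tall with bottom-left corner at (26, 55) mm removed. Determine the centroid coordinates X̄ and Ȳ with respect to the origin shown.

plate: A = 120 × 120 = 14400.00, centroid at (60.00, 60.00).
hole: A = −(37 × 49) = -1813.00, centroid at (44.50, 79.50).
ΣA = 12587.00 mm², ΣAX̄ = 783321.50 mm³, ΣAȲ = 719866.50 mm³.
X̄ = 783321.50/12587.00 = 62.23 mm; Ȳ = 719866.50/12587.00 = 57.19 mm.

X̄ = 62.23 mm, Ȳ = 57.19 mm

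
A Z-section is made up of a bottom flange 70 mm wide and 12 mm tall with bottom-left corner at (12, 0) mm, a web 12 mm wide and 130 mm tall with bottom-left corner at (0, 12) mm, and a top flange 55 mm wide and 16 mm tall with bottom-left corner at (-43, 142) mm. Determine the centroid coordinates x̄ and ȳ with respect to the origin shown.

x̄ = 10.73 mm, ȳ = 78.40 mm

bottom flange: A = 70 × 12 = 840.00, centroid at (47.00, 6.00).
web: A = 12 × 130 = 1560.00, centroid at (6.00, 77.00).
top flange: A = 55 × 16 = 880.00, centroid at (-15.50, 150.00).
ΣA = 3280.00 mm², ΣAx̄ = 35200.00 mm³, ΣAȳ = 257160.00 mm³.
x̄ = 35200.00/3280.00 = 10.73 mm; ȳ = 257160.00/3280.00 = 78.40 mm.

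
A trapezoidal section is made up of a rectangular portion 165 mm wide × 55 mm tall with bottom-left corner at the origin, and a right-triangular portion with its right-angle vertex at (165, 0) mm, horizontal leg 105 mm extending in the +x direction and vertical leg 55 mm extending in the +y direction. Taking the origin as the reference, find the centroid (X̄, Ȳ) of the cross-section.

X̄ = 110.86 mm, Ȳ = 25.29 mm

rectangular portion: A = 165 × 55 = 9075.00, centroid at (82.50, 27.50).
triangular portion: A = ½·105·55 = 2887.50, centroid at (200.00, 18.33).
ΣA = 11962.50 mm²
ΣAX̄ = (9075.00)(82.50) + (2887.50)(200.00) = 1326187.50 mm³
ΣAȲ = (9075.00)(27.50) + (2887.50)(18.33) = 302500.00 mm³
X̄ = 1326187.50 / 11962.50 = 110.86 mm
Ȳ = 302500.00 / 11962.50 = 25.29 mm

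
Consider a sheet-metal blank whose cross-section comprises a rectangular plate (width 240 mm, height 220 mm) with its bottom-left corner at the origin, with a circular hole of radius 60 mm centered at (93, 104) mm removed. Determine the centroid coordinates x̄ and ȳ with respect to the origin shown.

x̄ = 127.36 mm, ȳ = 111.64 mm

plate: A = 240 × 220 = 52800.00, centroid at (120.00, 110.00).
hole: A = −π·60² = -11309.73, centroid at (93.00, 104.00).
ΣA = 41490.27 mm²
ΣAx̄ = (52800.00)(120.00) + (-11309.73)(93.00) = 5284194.78 mm³
ΣAȳ = (52800.00)(110.00) + (-11309.73)(104.00) = 4631787.71 mm³
x̄ = 5284194.78 / 41490.27 = 127.36 mm
ȳ = 4631787.71 / 41490.27 = 111.64 mm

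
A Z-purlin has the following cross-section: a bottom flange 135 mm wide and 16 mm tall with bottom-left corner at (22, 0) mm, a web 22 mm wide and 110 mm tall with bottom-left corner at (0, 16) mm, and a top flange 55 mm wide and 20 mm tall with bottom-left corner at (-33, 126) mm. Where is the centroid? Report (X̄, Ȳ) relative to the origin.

X̄ = 37.66 mm, Ȳ = 59.63 mm

bottom flange: A = 135 × 16 = 2160.00, centroid at (89.50, 8.00).
web: A = 22 × 110 = 2420.00, centroid at (11.00, 71.00).
top flange: A = 55 × 20 = 1100.00, centroid at (-5.50, 136.00).
ΣA = 5680.00 mm², ΣAX̄ = 213890.00 mm³, ΣAȲ = 338700.00 mm³.
X̄ = 213890.00/5680.00 = 37.66 mm; Ȳ = 338700.00/5680.00 = 59.63 mm.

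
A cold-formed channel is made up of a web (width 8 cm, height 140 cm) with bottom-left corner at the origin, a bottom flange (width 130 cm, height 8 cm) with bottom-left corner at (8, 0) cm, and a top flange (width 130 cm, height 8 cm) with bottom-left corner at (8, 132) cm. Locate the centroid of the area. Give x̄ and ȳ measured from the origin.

Part | A | x̄ᵢ | ȳᵢ | A·x̄ᵢ | A·ȳᵢ
web | 1120.00 | 4.00 | 70.00 | 4480.00 | 78400.00
bottom flange | 1040.00 | 73.00 | 4.00 | 75920.00 | 4160.00
top flange | 1040.00 | 73.00 | 136.00 | 75920.00 | 141440.00
Σ | 3200.00 |  |  | 156320.00 | 224000.00
x̄ = 156320.00 / 3200.00 = 48.85 cm
ȳ = 224000.00 / 3200.00 = 70.00 cm

x̄ = 48.85 cm, ȳ = 70.00 cm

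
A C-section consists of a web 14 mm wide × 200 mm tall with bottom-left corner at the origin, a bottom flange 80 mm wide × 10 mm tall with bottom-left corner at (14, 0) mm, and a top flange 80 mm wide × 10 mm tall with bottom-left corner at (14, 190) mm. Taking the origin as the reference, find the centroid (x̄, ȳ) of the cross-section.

web: A = 14 × 200 = 2800.00, centroid at (7.00, 100.00).
bottom flange: A = 80 × 10 = 800.00, centroid at (54.00, 5.00).
top flange: A = 80 × 10 = 800.00, centroid at (54.00, 195.00).
ΣA = 4400.00 mm², ΣAx̄ = 106000.00 mm³, ΣAȳ = 440000.00 mm³.
x̄ = 106000.00/4400.00 = 24.09 mm; ȳ = 440000.00/4400.00 = 100.00 mm.

x̄ = 24.09 mm, ȳ = 100.00 mm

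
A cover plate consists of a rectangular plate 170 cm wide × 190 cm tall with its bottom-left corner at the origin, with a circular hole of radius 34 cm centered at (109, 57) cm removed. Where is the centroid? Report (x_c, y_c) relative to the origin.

plate: A = 170 × 190 = 32300.00, centroid at (85.00, 95.00).
hole: A = −π·34² = -3631.68, centroid at (109.00, 57.00).
ΣA = 28668.32 cm², ΣAx_c = 2349646.76 cm³, ΣAy_c = 2861494.18 cm³.
x_c = 2349646.76/28668.32 = 81.96 cm; y_c = 2861494.18/28668.32 = 99.81 cm.

x_c = 81.96 cm, y_c = 99.81 cm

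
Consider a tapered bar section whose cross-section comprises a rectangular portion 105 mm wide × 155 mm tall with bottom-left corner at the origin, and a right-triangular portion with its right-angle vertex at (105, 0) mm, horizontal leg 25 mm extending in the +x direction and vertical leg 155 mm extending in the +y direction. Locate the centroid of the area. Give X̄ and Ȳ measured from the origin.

rectangular portion: A = 105 × 155 = 16275.00, centroid at (52.50, 77.50).
triangular portion: A = ½·25·155 = 1937.50, centroid at (113.33, 51.67).
ΣA = 18212.50 mm², ΣAX̄ = 1074020.83 mm³, ΣAȲ = 1361416.67 mm³.
X̄ = 1074020.83/18212.50 = 58.97 mm; Ȳ = 1361416.67/18212.50 = 74.75 mm.

X̄ = 58.97 mm, Ȳ = 74.75 mm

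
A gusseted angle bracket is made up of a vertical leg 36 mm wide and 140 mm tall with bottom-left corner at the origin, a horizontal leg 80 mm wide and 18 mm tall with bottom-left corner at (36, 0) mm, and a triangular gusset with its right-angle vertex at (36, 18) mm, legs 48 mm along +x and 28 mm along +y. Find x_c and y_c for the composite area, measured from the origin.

x_c = 32.87 mm, y_c = 53.71 mm

Part | A | x̄ᵢ | ȳᵢ | A·x̄ᵢ | A·ȳᵢ
vertical leg | 5040.00 | 18.00 | 70.00 | 90720.00 | 352800.00
horizontal leg | 1440.00 | 76.00 | 9.00 | 109440.00 | 12960.00
gusset | 672.00 | 52.00 | 27.33 | 34944.00 | 18368.00
Σ | 7152.00 |  |  | 235104.00 | 384128.00
x_c = 235104.00 / 7152.00 = 32.87 mm
y_c = 384128.00 / 7152.00 = 53.71 mm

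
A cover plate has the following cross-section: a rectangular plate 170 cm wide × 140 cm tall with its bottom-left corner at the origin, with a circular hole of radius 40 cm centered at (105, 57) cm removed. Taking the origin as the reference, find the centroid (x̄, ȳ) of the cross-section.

x̄ = 79.65 cm, ȳ = 73.48 cm

plate: A = 170 × 140 = 23800.00, centroid at (85.00, 70.00).
hole: A = −π·40² = -5026.55, centroid at (105.00, 57.00).
ΣA = 18773.45 cm², ΣAx̄ = 1495212.43 cm³, ΣAȳ = 1379486.75 cm³.
x̄ = 1495212.43/18773.45 = 79.65 cm; ȳ = 1379486.75/18773.45 = 73.48 cm.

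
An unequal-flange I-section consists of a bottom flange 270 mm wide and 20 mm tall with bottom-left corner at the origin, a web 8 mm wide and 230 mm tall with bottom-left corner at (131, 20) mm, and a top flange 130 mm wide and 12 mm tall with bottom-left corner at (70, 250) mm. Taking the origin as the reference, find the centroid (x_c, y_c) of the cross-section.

Part | A | x̄ᵢ | ȳᵢ | A·x̄ᵢ | A·ȳᵢ
bottom flange | 5400.00 | 135.00 | 10.00 | 729000.00 | 54000.00
web | 1840.00 | 135.00 | 135.00 | 248400.00 | 248400.00
top flange | 1560.00 | 135.00 | 256.00 | 210600.00 | 399360.00
Σ | 8800.00 |  |  | 1188000.00 | 701760.00
x_c = 1188000.00 / 8800.00 = 135.00 mm
y_c = 701760.00 / 8800.00 = 79.75 mm

x_c = 135.00 mm, y_c = 79.75 mm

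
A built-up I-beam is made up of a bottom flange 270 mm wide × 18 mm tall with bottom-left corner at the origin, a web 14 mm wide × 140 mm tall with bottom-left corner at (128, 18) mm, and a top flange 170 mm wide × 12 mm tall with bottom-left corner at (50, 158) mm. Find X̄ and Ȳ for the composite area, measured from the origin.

X̄ = 135.00 mm, Ȳ = 62.16 mm

Part | A | x̄ᵢ | ȳᵢ | A·x̄ᵢ | A·ȳᵢ
bottom flange | 4860.00 | 135.00 | 9.00 | 656100.00 | 43740.00
web | 1960.00 | 135.00 | 88.00 | 264600.00 | 172480.00
top flange | 2040.00 | 135.00 | 164.00 | 275400.00 | 334560.00
Σ | 8860.00 |  |  | 1196100.00 | 550780.00
X̄ = 1196100.00 / 8860.00 = 135.00 mm
Ȳ = 550780.00 / 8860.00 = 62.16 mm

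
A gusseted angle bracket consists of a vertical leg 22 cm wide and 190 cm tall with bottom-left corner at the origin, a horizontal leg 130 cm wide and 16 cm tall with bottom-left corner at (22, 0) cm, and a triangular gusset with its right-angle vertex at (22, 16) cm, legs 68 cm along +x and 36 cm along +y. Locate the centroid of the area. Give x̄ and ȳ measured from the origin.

x̄ = 37.63 cm, ȳ = 59.86 cm

vertical leg: A = 22 × 190 = 4180.00, centroid at (11.00, 95.00).
horizontal leg: A = 130 × 16 = 2080.00, centroid at (87.00, 8.00).
gusset: A = ½·68·36 = 1224.00, centroid at (44.67, 28.00).
ΣA = 7484.00 cm²
ΣAx̄ = (4180.00)(11.00) + (2080.00)(87.00) + (1224.00)(44.67) = 281612.00 cm³
ΣAȳ = (4180.00)(95.00) + (2080.00)(8.00) + (1224.00)(28.00) = 448012.00 cm³
x̄ = 281612.00 / 7484.00 = 37.63 cm
ȳ = 448012.00 / 7484.00 = 59.86 cm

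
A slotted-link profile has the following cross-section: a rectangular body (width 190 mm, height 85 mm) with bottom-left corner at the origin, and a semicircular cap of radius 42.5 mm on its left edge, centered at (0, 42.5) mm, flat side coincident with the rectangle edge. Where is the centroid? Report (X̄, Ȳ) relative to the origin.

X̄ = 78.11 mm, Ȳ = 42.50 mm

rectangular body: A = 190 × 85 = 16150.00, centroid at (95.00, 42.50).
semicircular end: A = ½π·42.5² = 2837.25, centroid at (-18.04, 42.50).
ΣA = 18987.25 mm², ΣAX̄ = 1483072.92 mm³, ΣAȲ = 806958.16 mm³.
X̄ = 1483072.92/18987.25 = 78.11 mm; Ȳ = 806958.16/18987.25 = 42.50 mm.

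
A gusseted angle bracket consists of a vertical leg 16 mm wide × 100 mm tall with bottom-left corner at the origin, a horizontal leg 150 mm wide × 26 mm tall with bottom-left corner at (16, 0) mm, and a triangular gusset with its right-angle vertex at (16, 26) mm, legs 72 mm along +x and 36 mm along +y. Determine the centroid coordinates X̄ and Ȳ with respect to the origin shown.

vertical leg: A = 16 × 100 = 1600.00, centroid at (8.00, 50.00).
horizontal leg: A = 150 × 26 = 3900.00, centroid at (91.00, 13.00).
gusset: A = ½·72·36 = 1296.00, centroid at (40.00, 38.00).
ΣA = 6796.00 mm², ΣAX̄ = 419540.00 mm³, ΣAȲ = 179948.00 mm³.
X̄ = 419540.00/6796.00 = 61.73 mm; Ȳ = 179948.00/6796.00 = 26.48 mm.

X̄ = 61.73 mm, Ȳ = 26.48 mm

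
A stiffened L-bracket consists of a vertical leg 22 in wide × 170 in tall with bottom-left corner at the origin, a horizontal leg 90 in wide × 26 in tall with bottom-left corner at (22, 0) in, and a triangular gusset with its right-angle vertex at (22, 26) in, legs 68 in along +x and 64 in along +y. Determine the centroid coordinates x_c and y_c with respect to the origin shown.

Part | A | x̄ᵢ | ȳᵢ | A·x̄ᵢ | A·ȳᵢ
vertical leg | 3740.00 | 11.00 | 85.00 | 41140.00 | 317900.00
horizontal leg | 2340.00 | 67.00 | 13.00 | 156780.00 | 30420.00
gusset | 2176.00 | 44.67 | 47.33 | 97194.67 | 102997.33
Σ | 8256.00 |  |  | 295114.67 | 451317.33
x_c = 295114.67 / 8256.00 = 35.75 in
y_c = 451317.33 / 8256.00 = 54.67 in

x_c = 35.75 in, y_c = 54.67 in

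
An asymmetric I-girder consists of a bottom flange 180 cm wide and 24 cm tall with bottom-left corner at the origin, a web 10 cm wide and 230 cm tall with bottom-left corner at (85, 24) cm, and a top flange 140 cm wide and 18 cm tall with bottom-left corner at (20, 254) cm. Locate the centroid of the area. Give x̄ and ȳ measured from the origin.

bottom flange: A = 180 × 24 = 4320.00, centroid at (90.00, 12.00).
web: A = 10 × 230 = 2300.00, centroid at (90.00, 139.00).
top flange: A = 140 × 18 = 2520.00, centroid at (90.00, 263.00).
ΣA = 9140.00 cm²
ΣAx̄ = (4320.00)(90.00) + (2300.00)(90.00) + (2520.00)(90.00) = 822600.00 cm³
ΣAȳ = (4320.00)(12.00) + (2300.00)(139.00) + (2520.00)(263.00) = 1034300.00 cm³
x̄ = 822600.00 / 9140.00 = 90.00 cm
ȳ = 1034300.00 / 9140.00 = 113.16 cm

x̄ = 90.00 cm, ȳ = 113.16 cm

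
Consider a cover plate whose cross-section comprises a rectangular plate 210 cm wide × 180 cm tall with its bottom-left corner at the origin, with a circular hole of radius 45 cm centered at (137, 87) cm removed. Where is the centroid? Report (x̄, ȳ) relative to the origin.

x̄ = 98.52 cm, ȳ = 90.61 cm

plate: A = 210 × 180 = 37800.00, centroid at (105.00, 90.00).
hole: A = −π·45² = -6361.73, centroid at (137.00, 87.00).
ΣA = 31438.27 cm²
ΣAx̄ = (37800.00)(105.00) + (-6361.73)(137.00) = 3097443.66 cm³
ΣAȳ = (37800.00)(90.00) + (-6361.73)(87.00) = 2848529.91 cm³
x̄ = 3097443.66 / 31438.27 = 98.52 cm
ȳ = 2848529.91 / 31438.27 = 90.61 cm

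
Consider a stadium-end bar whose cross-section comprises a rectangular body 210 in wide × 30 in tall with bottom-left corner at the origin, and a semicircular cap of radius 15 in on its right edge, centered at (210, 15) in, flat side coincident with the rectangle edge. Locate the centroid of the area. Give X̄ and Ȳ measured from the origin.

X̄ = 110.92 in, Ȳ = 15.00 in

rectangular body: A = 210 × 30 = 6300.00, centroid at (105.00, 15.00).
semicircular end: A = ½π·15² = 353.43, centroid at (216.37, 15.00).
ΣA = 6653.43 in², ΣAX̄ = 737970.13 in³, ΣAȲ = 99801.44 in³.
X̄ = 737970.13/6653.43 = 110.92 in; Ȳ = 99801.44/6653.43 = 15.00 in.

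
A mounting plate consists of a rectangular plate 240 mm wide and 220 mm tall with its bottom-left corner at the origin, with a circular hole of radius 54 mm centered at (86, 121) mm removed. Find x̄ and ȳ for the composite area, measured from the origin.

x̄ = 127.14 mm, ȳ = 107.69 mm

Part | A | x̄ᵢ | ȳᵢ | A·x̄ᵢ | A·ȳᵢ
plate | 52800.00 | 120.00 | 110.00 | 6336000.00 | 5808000.00
hole | -9160.88 | 86.00 | 121.00 | -787836.04 | -1108466.99
Σ | 43639.12 |  |  | 5548163.96 | 4699533.01
x̄ = 5548163.96 / 43639.12 = 127.14 mm
ȳ = 4699533.01 / 43639.12 = 107.69 mm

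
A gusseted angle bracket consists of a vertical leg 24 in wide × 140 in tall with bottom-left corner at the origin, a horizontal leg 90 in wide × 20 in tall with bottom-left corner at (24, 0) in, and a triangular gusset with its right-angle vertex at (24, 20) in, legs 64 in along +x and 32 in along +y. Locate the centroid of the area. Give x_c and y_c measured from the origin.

Part | A | x̄ᵢ | ȳᵢ | A·x̄ᵢ | A·ȳᵢ
vertical leg | 3360.00 | 12.00 | 70.00 | 40320.00 | 235200.00
horizontal leg | 1800.00 | 69.00 | 10.00 | 124200.00 | 18000.00
gusset | 1024.00 | 45.33 | 30.67 | 46421.33 | 31402.67
Σ | 6184.00 |  |  | 210941.33 | 284602.67
x_c = 210941.33 / 6184.00 = 34.11 in
y_c = 284602.67 / 6184.00 = 46.02 in

x_c = 34.11 in, y_c = 46.02 in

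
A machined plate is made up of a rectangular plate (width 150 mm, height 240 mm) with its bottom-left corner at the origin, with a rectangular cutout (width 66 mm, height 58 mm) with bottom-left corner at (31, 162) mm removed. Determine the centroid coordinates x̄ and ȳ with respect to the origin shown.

plate: A = 150 × 240 = 36000.00, centroid at (75.00, 120.00).
hole: A = −(66 × 58) = -3828.00, centroid at (64.00, 191.00).
ΣA = 32172.00 mm²
ΣAx̄ = (36000.00)(75.00) + (-3828.00)(64.00) = 2455008.00 mm³
ΣAȳ = (36000.00)(120.00) + (-3828.00)(191.00) = 3588852.00 mm³
x̄ = 2455008.00 / 32172.00 = 76.31 mm
ȳ = 3588852.00 / 32172.00 = 111.55 mm

x̄ = 76.31 mm, ȳ = 111.55 mm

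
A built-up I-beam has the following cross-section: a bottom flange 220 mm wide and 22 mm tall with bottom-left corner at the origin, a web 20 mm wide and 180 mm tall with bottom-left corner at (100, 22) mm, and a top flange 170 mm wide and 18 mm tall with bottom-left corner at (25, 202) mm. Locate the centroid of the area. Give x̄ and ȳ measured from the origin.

bottom flange: A = 220 × 22 = 4840.00, centroid at (110.00, 11.00).
web: A = 20 × 180 = 3600.00, centroid at (110.00, 112.00).
top flange: A = 170 × 18 = 3060.00, centroid at (110.00, 211.00).
ΣA = 11500.00 mm², ΣAx̄ = 1265000.00 mm³, ΣAȳ = 1102100.00 mm³.
x̄ = 1265000.00/11500.00 = 110.00 mm; ȳ = 1102100.00/11500.00 = 95.83 mm.

x̄ = 110.00 mm, ȳ = 95.83 mm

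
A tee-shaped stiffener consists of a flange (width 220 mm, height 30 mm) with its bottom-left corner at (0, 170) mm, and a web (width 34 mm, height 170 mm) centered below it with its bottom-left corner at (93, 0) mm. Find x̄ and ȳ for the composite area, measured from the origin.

x̄ = 110.00 mm, ȳ = 138.31 mm

Part | A | x̄ᵢ | ȳᵢ | A·x̄ᵢ | A·ȳᵢ
web | 5780.00 | 110.00 | 85.00 | 635800.00 | 491300.00
flange | 6600.00 | 110.00 | 185.00 | 726000.00 | 1221000.00
Σ | 12380.00 |  |  | 1361800.00 | 1712300.00
x̄ = 1361800.00 / 12380.00 = 110.00 mm
ȳ = 1712300.00 / 12380.00 = 138.31 mm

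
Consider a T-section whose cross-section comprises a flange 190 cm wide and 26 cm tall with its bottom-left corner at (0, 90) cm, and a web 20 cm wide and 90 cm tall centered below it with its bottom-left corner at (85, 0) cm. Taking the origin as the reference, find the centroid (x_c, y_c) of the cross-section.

x_c = 95.00 cm, y_c = 87.51 cm

web: A = 20 × 90 = 1800.00, centroid at (95.00, 45.00).
flange: A = 190 × 26 = 4940.00, centroid at (95.00, 103.00).
ΣA = 6740.00 cm², ΣAx_c = 640300.00 cm³, ΣAy_c = 589820.00 cm³.
x_c = 640300.00/6740.00 = 95.00 cm; y_c = 589820.00/6740.00 = 87.51 cm.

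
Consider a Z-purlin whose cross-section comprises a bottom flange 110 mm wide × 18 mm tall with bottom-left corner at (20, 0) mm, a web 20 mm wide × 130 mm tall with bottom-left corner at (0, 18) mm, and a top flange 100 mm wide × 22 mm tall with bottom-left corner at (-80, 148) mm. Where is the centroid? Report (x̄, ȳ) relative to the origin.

x̄ = 16.00 mm, ȳ = 86.05 mm

Part | A | x̄ᵢ | ȳᵢ | A·x̄ᵢ | A·ȳᵢ
bottom flange | 1980.00 | 75.00 | 9.00 | 148500.00 | 17820.00
web | 2600.00 | 10.00 | 83.00 | 26000.00 | 215800.00
top flange | 2200.00 | -30.00 | 159.00 | -66000.00 | 349800.00
Σ | 6780.00 |  |  | 108500.00 | 583420.00
x̄ = 108500.00 / 6780.00 = 16.00 mm
ȳ = 583420.00 / 6780.00 = 86.05 mm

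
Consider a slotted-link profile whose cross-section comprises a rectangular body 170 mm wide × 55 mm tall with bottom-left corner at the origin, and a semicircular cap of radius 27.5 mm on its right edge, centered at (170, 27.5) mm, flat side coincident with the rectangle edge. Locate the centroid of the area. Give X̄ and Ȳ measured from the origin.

X̄ = 95.90 mm, Ȳ = 27.50 mm

rectangular body: A = 170 × 55 = 9350.00, centroid at (85.00, 27.50).
semicircular end: A = ½π·27.5² = 1187.91, centroid at (181.67, 27.50).
ΣA = 10537.91 mm²
ΣAX̄ = (9350.00)(85.00) + (1187.91)(181.67) = 1010560.09 mm³
ΣAȲ = (9350.00)(27.50) + (1187.91)(27.50) = 289792.65 mm³
X̄ = 1010560.09 / 10537.91 = 95.90 mm
Ȳ = 289792.65 / 10537.91 = 27.50 mm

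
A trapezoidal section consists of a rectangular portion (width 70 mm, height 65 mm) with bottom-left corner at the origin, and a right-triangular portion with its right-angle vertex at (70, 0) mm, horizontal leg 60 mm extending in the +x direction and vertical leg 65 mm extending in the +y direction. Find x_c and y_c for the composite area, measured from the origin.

x_c = 51.50 mm, y_c = 29.25 mm

rectangular portion: A = 70 × 65 = 4550.00, centroid at (35.00, 32.50).
triangular portion: A = ½·60·65 = 1950.00, centroid at (90.00, 21.67).
ΣA = 6500.00 mm², ΣAx_c = 334750.00 mm³, ΣAy_c = 190125.00 mm³.
x_c = 334750.00/6500.00 = 51.50 mm; y_c = 190125.00/6500.00 = 29.25 mm.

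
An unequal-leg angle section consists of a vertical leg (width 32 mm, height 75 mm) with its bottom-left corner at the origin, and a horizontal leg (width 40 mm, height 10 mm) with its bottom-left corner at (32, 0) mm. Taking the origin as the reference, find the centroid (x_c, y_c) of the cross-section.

x_c = 21.14 mm, y_c = 32.86 mm

vertical leg: A = 32 × 75 = 2400.00, centroid at (16.00, 37.50).
horizontal leg: A = 40 × 10 = 400.00, centroid at (52.00, 5.00).
ΣA = 2800.00 mm²
ΣAx_c = (2400.00)(16.00) + (400.00)(52.00) = 59200.00 mm³
ΣAy_c = (2400.00)(37.50) + (400.00)(5.00) = 92000.00 mm³
x_c = 59200.00 / 2800.00 = 21.14 mm
y_c = 92000.00 / 2800.00 = 32.86 mm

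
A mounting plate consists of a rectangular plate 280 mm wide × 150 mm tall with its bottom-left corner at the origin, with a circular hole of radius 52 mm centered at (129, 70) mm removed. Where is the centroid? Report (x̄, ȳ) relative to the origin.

plate: A = 280 × 150 = 42000.00, centroid at (140.00, 75.00).
hole: A = −π·52² = -8494.87, centroid at (129.00, 70.00).
ΣA = 33505.13 mm²
ΣAx̄ = (42000.00)(140.00) + (-8494.87)(129.00) = 4784162.22 mm³
ΣAȳ = (42000.00)(75.00) + (-8494.87)(70.00) = 2555359.34 mm³
x̄ = 4784162.22 / 33505.13 = 142.79 mm
ȳ = 2555359.34 / 33505.13 = 76.27 mm

x̄ = 142.79 mm, ȳ = 76.27 mm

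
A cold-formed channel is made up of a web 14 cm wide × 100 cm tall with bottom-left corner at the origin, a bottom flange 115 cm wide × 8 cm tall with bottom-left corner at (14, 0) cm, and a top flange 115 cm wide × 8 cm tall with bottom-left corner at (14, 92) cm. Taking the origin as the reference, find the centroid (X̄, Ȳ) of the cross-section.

web: A = 14 × 100 = 1400.00, centroid at (7.00, 50.00).
bottom flange: A = 115 × 8 = 920.00, centroid at (71.50, 4.00).
top flange: A = 115 × 8 = 920.00, centroid at (71.50, 96.00).
ΣA = 3240.00 cm²
ΣAX̄ = (1400.00)(7.00) + (920.00)(71.50) + (920.00)(71.50) = 141360.00 cm³
ΣAȲ = (1400.00)(50.00) + (920.00)(4.00) + (920.00)(96.00) = 162000.00 cm³
X̄ = 141360.00 / 3240.00 = 43.63 cm
Ȳ = 162000.00 / 3240.00 = 50.00 cm

X̄ = 43.63 cm, Ȳ = 50.00 cm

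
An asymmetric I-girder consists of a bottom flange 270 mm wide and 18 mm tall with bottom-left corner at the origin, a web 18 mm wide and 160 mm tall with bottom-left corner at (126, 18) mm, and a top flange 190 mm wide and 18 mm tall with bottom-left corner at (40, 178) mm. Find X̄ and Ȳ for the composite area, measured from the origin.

bottom flange: A = 270 × 18 = 4860.00, centroid at (135.00, 9.00).
web: A = 18 × 160 = 2880.00, centroid at (135.00, 98.00).
top flange: A = 190 × 18 = 3420.00, centroid at (135.00, 187.00).
ΣA = 11160.00 mm², ΣAX̄ = 1506600.00 mm³, ΣAȲ = 965520.00 mm³.
X̄ = 1506600.00/11160.00 = 135.00 mm; Ȳ = 965520.00/11160.00 = 86.52 mm.

X̄ = 135.00 mm, Ȳ = 86.52 mm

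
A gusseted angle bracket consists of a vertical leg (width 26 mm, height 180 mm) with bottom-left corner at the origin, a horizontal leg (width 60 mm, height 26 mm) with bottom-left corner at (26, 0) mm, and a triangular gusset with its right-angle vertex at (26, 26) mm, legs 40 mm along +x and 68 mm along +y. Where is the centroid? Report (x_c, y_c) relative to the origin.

x_c = 26.54 mm, y_c = 66.80 mm

vertical leg: A = 26 × 180 = 4680.00, centroid at (13.00, 90.00).
horizontal leg: A = 60 × 26 = 1560.00, centroid at (56.00, 13.00).
gusset: A = ½·40·68 = 1360.00, centroid at (39.33, 48.67).
ΣA = 7600.00 mm², ΣAx_c = 201693.33 mm³, ΣAy_c = 507666.67 mm³.
x_c = 201693.33/7600.00 = 26.54 mm; y_c = 507666.67/7600.00 = 66.80 mm.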